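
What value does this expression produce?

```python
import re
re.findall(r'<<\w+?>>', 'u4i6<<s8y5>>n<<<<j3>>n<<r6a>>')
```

['<<s8y5>>', '<<j3>>', '<<r6a>>']

Since nothing is captured, `findall` lists the 3 matched substrings directly.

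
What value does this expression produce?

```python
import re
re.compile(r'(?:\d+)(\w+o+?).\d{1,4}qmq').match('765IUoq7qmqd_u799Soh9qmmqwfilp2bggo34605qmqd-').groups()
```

('IUoq7qmqd_u799Soh9qmmqwfilp2bggo',)

The match spans [0:43] → '765IUoq7qmqd_u799Soh9qmmqwfilp2bggo34605qmq'.
Captured: group 1 = 'IUoq7qmqd_u799Soh9qmmqwfilp2bggo'.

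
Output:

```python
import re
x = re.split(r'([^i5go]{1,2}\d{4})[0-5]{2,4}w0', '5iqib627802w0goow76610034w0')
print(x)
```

['5iqi', 'b6278', 'goo', 'w76610', '']

This matches 1 to 2 of any character except [i5go], then exactly 4 of a digit (captured); then 2 to 4 of a character in [0-5], then the literal 'w0'.
Matches to split on: at [4:13] → 'b627802w0'; at [16:27] → 'w76610034w0'.
The group in the pattern means `split` returns the separators' captures alongside the pieces.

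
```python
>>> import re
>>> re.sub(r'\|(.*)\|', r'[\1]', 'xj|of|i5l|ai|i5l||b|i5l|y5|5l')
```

`\1` in the replacement pulls in group 1's text for each match.

'xj[of|i5l|ai|i5l||b|i5l|y5]5l'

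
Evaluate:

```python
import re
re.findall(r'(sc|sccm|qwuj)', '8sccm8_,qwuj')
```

Alternation isn't longest-match — the leftmost alternative that fits at this position is chosen.
Matches: at [1:3] match 'sc', group 1 = 'sc'; at [8:12] match 'qwuj', group 1 = 'qwuj'.
`findall` collects group 1 from each match (2 total).

['sc', 'qwuj']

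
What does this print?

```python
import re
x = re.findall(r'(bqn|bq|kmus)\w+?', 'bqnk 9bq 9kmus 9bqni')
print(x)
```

['bqn', 'bqn']

Alternation isn't longest-match — the leftmost alternative that fits at this position is chosen.
With a single group, `findall` returns only what that group captured — 2 items.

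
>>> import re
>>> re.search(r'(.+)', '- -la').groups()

The match spans [0:5] → '- -la'.
Captured: group 1 = '- -la'.

('- -la',)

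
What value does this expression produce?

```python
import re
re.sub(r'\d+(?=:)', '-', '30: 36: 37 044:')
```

Because the assertion is zero-width, the text it checks is not consumed and won't appear in the result.
Each match is replaced by '-'.

'-: -: 37 -:'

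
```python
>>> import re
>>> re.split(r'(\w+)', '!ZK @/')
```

Because the pattern has a capturing group, `split` also inserts each captured text between the pieces.

['!', 'ZK', ' @/']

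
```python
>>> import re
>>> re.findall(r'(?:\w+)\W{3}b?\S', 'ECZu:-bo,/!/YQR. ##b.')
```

['bo,/!/', 'YQR. ##']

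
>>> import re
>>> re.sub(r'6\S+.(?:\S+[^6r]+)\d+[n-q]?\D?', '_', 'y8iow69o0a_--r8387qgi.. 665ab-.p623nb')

'y8iow_'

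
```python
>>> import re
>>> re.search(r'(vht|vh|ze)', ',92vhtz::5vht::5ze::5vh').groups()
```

('vht',)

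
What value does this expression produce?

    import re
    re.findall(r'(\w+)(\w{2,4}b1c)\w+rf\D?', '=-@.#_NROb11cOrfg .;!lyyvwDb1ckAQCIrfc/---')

[('lyyv', 'wDb1c')]

Multiple groups make `findall` return tuples — one 2-tuple for the one match.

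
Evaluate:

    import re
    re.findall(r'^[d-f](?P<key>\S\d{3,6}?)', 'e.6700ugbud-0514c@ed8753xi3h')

Pattern: anchored at the start of the string; then a character in [d-f]; then a non-whitespace character, then 3 to 6 of a digit (lazy) (captured as 'key').
Because there's exactly one group, `findall` drops the full match and keeps group 1 from the one hit.

['.670']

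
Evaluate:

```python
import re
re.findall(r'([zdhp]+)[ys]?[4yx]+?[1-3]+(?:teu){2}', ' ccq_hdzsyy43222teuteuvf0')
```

['hdz']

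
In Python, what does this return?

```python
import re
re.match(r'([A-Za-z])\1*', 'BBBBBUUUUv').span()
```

`\1` has to match the exact text group 1 already captured.
With `match`, the pattern is implicitly anchored at the beginning.
The match spans [0:5] → 'BBBBB'.
Captured: group 1 = 'B'.

(0, 5)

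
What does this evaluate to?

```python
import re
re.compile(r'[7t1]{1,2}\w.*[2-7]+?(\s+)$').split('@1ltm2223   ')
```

['@', '   ', '']

The pattern matches 1 to 2 of one of [7t1], then a word character; then zero or more of any character, then one or more of a character in [2-7] (lazy); then one or more of whitespace (captured); then anchored at the end.
Matches to split on: at [1:12] → '1ltm2223   '.
Because the pattern has a capturing group, `split` also inserts each captured text between the pieces.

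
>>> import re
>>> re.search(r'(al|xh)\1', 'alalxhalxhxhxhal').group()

'alal'

`\1` has to match the exact text group 1 already captured.
The match spans [0:4] → 'alal'.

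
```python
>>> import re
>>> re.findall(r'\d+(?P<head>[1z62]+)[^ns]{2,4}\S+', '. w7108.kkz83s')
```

['1']

This matches one or more of a digit; then one or more of one of [1z62] (captured as 'head'); then 2 to 4 of any character except [ns], then one or more of a non-whitespace character.
`findall` collects group 1 from the one match (1 total).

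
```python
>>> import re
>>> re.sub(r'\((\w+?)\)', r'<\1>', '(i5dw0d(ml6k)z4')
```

Matches: at [7:13] → '(ml6k)'.
The replacement refers to a captured group, so each match is rewritten using its own captured text.

'(i5dw0d<ml6k>z4'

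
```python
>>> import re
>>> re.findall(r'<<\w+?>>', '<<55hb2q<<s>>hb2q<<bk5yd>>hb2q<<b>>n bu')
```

['<<s>>', '<<bk5yd>>', '<<b>>']

Matches: at [8:13] → '<<s>>'; at [17:26] → '<<bk5yd>>'; at [30:35] → '<<b>>'.
With no groups in the pattern, `findall` gives back each whole match — 3 here.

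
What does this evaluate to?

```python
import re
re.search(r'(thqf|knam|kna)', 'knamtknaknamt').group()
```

`|` is ordered: at each position the engine commits to the first alternative that works.
The match spans [0:4] → 'knam'.

'knam'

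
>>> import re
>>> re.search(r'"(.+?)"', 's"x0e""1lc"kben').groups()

A non-greedy quantifier consumes as few characters as it can — just enough that the remainder of the pattern still matches from where it stops; whatever follows it matches normally.
`search` walks the string left to right and returns the first match it finds.
The match spans [1:6] → '"x0e"'.
Captured: group 1 = 'x0e'.

('x0e',)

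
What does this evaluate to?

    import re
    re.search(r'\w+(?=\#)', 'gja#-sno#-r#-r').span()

The `(?=…)`/`(?<=…)` assertion just peeks at neighbouring text; it doesn't advance the match position.
`re.search` scans for the first position where the pattern succeeds.
The match spans [0:3] → 'gja'.

(0, 3)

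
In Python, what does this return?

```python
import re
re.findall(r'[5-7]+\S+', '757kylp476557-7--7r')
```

The pattern matches one or more of a character in [5-7]; then one or more of a non-whitespace character.
Walking the string: at [0:19] → '757kylp476557-7--7r'.
Since nothing is captured, `findall` lists the 1 matched substring directly.

['757kylp476557-7--7r']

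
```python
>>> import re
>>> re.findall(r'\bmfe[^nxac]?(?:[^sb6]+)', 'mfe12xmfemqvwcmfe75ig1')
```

['mfe12xmfemqvwcmfe75ig1']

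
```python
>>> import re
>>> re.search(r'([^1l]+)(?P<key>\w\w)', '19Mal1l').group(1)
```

'9Ma'

Pattern: one or more of any character except [1l] (captured); then a word character, then a word character (captured as 'key').
Unlike `match`, `search` isn't anchored — it looks for the pattern anywhere in the string.
The match spans [1:6] → '9Mal1'.
Captured: group 1 = '9Ma', group 2 = 'l1'.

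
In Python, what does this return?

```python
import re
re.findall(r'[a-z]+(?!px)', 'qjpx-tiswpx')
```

['qjpx', 'tiswpx']

`(?!…)`/`(?<!…)` only lets a position through if the neighbouring text does NOT match; no characters are consumed.
No capturing groups, so `findall` returns the 2 full match strings.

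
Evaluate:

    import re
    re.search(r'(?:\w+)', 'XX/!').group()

Pattern: one or more of a word character (non-capturing group).
The match spans [0:2] → 'XX'.

'XX'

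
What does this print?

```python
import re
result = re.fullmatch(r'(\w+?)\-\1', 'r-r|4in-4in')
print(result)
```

None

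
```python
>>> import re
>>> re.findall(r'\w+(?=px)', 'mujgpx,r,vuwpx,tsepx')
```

Because the assertion is zero-width, the text it checks is not consumed and won't appear in the result.
Scanning left to right: at [0:4] → 'mujg'; at [9:12] → 'vuw'; at [15:18] → 'tse'.
Since nothing is captured, `findall` lists the 3 matched substrings directly.

['mujg', 'vuw', 'tse']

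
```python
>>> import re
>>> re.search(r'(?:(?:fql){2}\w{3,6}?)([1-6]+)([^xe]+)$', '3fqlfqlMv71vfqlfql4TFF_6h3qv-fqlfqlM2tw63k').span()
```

(1, 42)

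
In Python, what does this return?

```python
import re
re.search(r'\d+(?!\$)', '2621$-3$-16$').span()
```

(0, 3)

The negative lookahead/lookbehind blocks any match where the forbidden context is present.
The match spans [0:3] → '262'.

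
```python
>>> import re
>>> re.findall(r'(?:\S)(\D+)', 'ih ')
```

Pattern: a non-whitespace character (non-capturing group); then one or more of a non-digit (captured).
Walking the string: at [0:3] match 'ih ', group 1 = 'h '.
With a single group, `findall` returns only what that group captured — 1 item.

['h ']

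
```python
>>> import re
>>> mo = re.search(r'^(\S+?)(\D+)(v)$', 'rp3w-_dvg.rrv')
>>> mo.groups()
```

('rp3', 'w-_dvg.rr', 'v')

The match spans [0:13] → 'rp3w-_dvg.rrv'.
Captured: group 1 = 'rp3', group 2 = 'w-_dvg.rr', group 3 = 'v'.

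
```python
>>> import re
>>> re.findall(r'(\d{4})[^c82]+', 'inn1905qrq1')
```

This matches exactly 4 of a digit (captured); then one or more of any character except [c82].
Scanning left to right: at [3:11] match '1905qrq1', group 1 = '1905'.
`findall` collects group 1 from the one match (1 total).

['1905']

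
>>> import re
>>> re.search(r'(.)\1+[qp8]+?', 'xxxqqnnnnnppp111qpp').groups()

('x',)

`\1` is not a pattern — it's the concrete string captured by group 1, re-applied verbatim.
`re.search` tries every starting position until one works.
The match spans [0:4] → 'xxxq'.
Captured: group 1 = 'x'.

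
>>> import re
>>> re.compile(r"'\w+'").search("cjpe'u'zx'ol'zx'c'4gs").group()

"'u'"

The match spans [4:7] → "'u'".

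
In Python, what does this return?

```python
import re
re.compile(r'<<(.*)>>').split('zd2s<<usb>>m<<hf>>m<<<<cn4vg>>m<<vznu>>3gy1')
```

['zd2s', 'usb>>m<<hf>>m<<<<cn4vg>>m<<vznu', '3gy1']

The group in the pattern means `split` returns the separators' captures alongside the pieces.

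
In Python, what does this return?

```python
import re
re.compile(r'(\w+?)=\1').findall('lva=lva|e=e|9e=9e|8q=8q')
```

`\1` has to match the exact text group 1 already captured.
One capturing group, so `findall` returns just the captured substring from each match — 4 in all.

['lva', 'e', '9e', '8q']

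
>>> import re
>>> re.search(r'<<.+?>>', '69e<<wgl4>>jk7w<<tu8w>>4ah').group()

'<<wgl4>>'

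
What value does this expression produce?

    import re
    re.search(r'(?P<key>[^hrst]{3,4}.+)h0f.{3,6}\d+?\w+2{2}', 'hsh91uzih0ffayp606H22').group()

Pattern: 3 to 4 of any character except [hrst], then one or more of any character (captured as 'key'); then the literal 'h0f', then 3 to 6 of any character; then one or more of a digit (lazy), then one or more of a word character, then exactly 2 of the literal '2'.
Unlike `match`, `search` isn't anchored — it looks for the pattern anywhere in the string.
The match spans [3:21] → '91uzih0ffayp606H22'.
Captured: group 1 = '91uzi'.

'91uzih0ffayp606H22'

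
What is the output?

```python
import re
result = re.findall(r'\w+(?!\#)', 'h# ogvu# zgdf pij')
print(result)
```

['ogv', 'zgdf', 'pij']

Because the assertion is negative and zero-width, positions next to the forbidden text are skipped.
With no groups in the pattern, `findall` gives back each whole match — 3 here.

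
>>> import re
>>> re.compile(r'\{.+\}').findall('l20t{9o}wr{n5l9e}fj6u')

`findall` yields the raw match text (1 of them) because the pattern has no groups.

['{9o}wr{n5l9e}']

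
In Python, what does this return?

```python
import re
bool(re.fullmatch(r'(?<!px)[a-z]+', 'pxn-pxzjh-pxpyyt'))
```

False

`fullmatch` succeeds only if the pattern covers the string from start to end.
Here the pattern can't cover the whole string, so the call returns None, and `bool(None)` is False.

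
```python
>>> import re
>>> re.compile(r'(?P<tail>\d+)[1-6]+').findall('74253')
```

Pattern: one or more of a digit (captured as 'tail'); then one or more of a character in [1-6].
Walking the string: at [0:5] match '74253', group 1 = '7425'.
With a single group, `findall` returns only what that group captured — 1 item.

['7425']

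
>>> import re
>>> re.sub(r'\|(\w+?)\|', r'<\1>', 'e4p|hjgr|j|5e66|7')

Matches: at [3:9] → '|hjgr|'; at [10:16] → '|5e66|'.
Each match is replaced using the text its own group 1 captured.

'e4p<hjgr>j<5e66>7'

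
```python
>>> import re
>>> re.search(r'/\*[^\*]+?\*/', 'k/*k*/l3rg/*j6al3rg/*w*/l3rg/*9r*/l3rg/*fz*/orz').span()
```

The match spans [1:6] → '/*k*/'.

(1, 6)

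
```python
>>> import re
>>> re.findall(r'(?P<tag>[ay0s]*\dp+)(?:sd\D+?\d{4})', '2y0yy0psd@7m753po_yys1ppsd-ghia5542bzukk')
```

['yys1pp']

The pattern matches zero or more of one of [ay0s], then a digit, then one or more of a literal 'p' (captured as 'tag'); then the literal 'sd', then one or more of a non-digit (lazy), then exactly 4 of a digit (non-capturing group).
Walking the string: at [18:35] match 'yys1ppsd-ghia5542', group 1 = 'yys1pp'.
`findall` collects group 1 from the one match (1 total).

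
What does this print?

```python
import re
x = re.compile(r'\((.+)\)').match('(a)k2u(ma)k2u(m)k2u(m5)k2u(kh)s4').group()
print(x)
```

`re.match` only tries the pattern at the start of the string.
The match spans [0:30] → '(a)k2u(ma)k2u(m)k2u(m5)k2u(kh)'.

(a)k2u(ma)k2u(m)k2u(m5)k2u(kh)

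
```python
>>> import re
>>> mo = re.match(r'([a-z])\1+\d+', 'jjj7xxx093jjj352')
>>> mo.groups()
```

`\1` is not a pattern — it's the concrete string captured by group 1, re-applied verbatim.
With `match`, the pattern is implicitly anchored at the beginning.
The match spans [0:4] → 'jjj7'.
Captured: group 1 = 'j'.

('j',)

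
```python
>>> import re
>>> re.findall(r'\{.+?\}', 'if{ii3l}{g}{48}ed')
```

['{ii3l}', '{g}', '{48}']

A `+?`/`*?`/`{m,n}?` starts at its minimum and grows only as far as needed for what follows to match.
Scanning left to right: at [2:8] → '{ii3l}'; at [8:11] → '{g}'; at [11:15] → '{48}'.
`findall` yields the raw match text (3 of them) because the pattern has no groups.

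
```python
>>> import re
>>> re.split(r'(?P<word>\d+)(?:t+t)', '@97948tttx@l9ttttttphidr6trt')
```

The pattern matches one or more of a digit (captured as 'word'); then one or more of the literal 't', then a literal 't' (non-capturing group).
Matches to split on: at [1:9] → '97948ttt'; at [12:19] → '9tttttt'.
With a capturing group present, the delimiter's captured portion is kept in the result list.

['@', '97948', 'x@l', '9', 'phidr6trt']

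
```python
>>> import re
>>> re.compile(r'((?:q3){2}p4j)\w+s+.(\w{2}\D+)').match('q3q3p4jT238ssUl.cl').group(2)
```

'Ul.cl'

This matches the literal 'q3' repeated 2 times, then the literal 'p4j' (captured); then one or more of a word character; then one or more of the literal 's', then any character; then exactly 2 of a word character, then one or more of a non-digit (captured).
`re.match` won't scan ahead — the pattern has to work from the very first character.
The match spans [0:18] → 'q3q3p4jT238ssUl.cl'.
Captured: group 1 = 'q3q3p4j', group 2 = 'Ul.cl'.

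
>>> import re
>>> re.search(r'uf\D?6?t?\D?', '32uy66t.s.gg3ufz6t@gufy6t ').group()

The pattern matches the literal 'uf', then optionally a non-digit; then optionally a literal '6'; then optionally the literal 't', then optionally a non-digit.
The match spans [13:19] → 'ufz6t@'.

'ufz6t@'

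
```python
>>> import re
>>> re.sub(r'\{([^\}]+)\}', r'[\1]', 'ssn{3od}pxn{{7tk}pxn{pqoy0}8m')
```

'ssn[3od]pxn[{7tk]pxn[pqoy0]8m'

Matches: at [3:8] → '{3od}'; at [11:17] → '{{7tk}'; at [20:27] → '{pqoy0}'.
The replacement refers to a captured group, so each match is rewritten using its own captured text.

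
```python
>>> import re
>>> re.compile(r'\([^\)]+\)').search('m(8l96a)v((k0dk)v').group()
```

'(8l96a)'

The match spans [1:8] → '(8l96a)'.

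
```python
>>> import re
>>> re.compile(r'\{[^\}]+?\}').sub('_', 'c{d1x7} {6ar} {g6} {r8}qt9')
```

'c_ _ _ _qt9'

Every occurrence is swapped for '_'.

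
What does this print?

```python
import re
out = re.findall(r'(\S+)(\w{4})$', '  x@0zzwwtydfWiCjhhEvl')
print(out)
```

[('x@0zzwwtydfWiCjh', 'hEvl')]

This matches one or more of a non-whitespace character (captured); then exactly 4 of a word character (captured); then anchored at the end.
Matches: at [2:22] match 'x@0zzwwtydfWiCjhhEvl', groups = ('x@0zzwwtydfWiCjh', 'hEvl').
2 groups means the one result is a tuple of 2 captured strings — 1 here.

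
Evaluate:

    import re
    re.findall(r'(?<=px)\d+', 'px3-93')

The lookaround is zero-width — it requires the adjacent text to match without consuming it, so the asserted text isn't part of the match.
Walking the string: at [2:3] → '3'.
With no groups in the pattern, `findall` gives back each whole match — 1 here.

['3']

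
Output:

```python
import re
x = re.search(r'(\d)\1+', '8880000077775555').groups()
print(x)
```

`\1` is not a pattern — it's the concrete string captured by group 1, re-applied verbatim.
`search` walks the string left to right and returns the first match it finds.
The match spans [0:3] → '888'.
Captured: group 1 = '8'.

('8',)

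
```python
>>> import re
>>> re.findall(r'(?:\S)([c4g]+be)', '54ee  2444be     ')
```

['444be']

Pattern: a non-whitespace character (non-capturing group); then one or more of one of [c4g], then the literal 'be' (captured).
Scanning left to right: at [6:12] match '2444be', group 1 = '444be'.
Because there's exactly one group, `findall` drops the full match and keeps group 1 from the one hit.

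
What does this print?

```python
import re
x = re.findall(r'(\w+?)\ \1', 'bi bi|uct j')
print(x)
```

The backreference `\1` re-matches whatever the first group consumed, character for character.
Walking the string: at [0:5] match 'bi bi', group 1 = 'bi'.
With a single group, `findall` returns only what that group captured — 1 item.

['bi']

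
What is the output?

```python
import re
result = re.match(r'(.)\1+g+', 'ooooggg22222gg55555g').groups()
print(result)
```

('o',)

The match spans [0:7] → 'ooooggg'.
Captured: group 1 = 'o'.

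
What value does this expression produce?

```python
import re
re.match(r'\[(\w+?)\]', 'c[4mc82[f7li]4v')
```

None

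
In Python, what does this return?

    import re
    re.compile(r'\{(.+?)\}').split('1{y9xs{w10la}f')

Matches to split on: at [1:13] → '{y9xs{w10la}'.
Because the pattern has a capturing group, `split` also inserts each captured text between the pieces.

['1', 'y9xs{w10la', 'f']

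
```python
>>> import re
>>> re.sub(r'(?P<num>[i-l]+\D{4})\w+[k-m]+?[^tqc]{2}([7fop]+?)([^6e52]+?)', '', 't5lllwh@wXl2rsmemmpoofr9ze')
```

Lazy quantifiers expand one character at a time until the remainder of the pattern can match.
`sub` substitutes '' at each match site.

't5r9ze'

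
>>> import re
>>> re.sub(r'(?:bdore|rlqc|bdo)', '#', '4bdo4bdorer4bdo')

'4#4#r4#'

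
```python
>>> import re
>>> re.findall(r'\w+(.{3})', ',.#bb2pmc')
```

['pmc']

This matches one or more of a word character; then exactly 3 of any character (captured).
Matches: at [3:9] match 'bb2pmc', group 1 = 'pmc'.
With a single group, `findall` returns only what that group captured — 1 item.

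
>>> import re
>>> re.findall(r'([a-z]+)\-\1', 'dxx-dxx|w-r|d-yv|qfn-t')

`\1` has to match the exact text group 1 already captured.
Walking the string: at [0:7] match 'dxx-dxx', group 1 = 'dxx'.
One capturing group, so `findall` returns just the captured substring from the one match — 1 in all.

['dxx']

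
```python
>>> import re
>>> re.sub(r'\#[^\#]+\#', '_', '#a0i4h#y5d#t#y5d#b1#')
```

'_y5d_y5d_'

Matches: at [0:7] → '#a0i4h#'; at [10:13] → '#t#'; at [16:20] → '#b1#'.
`sub` substitutes '_' at each match site.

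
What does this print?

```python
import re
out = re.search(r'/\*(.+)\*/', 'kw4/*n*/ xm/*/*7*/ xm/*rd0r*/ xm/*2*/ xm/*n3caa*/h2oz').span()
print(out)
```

The match spans [3:49] → '/*n*/ xm/*/*7*/ xm/*rd0r*/ xm/*2*/ xm/*n3caa*/'.

(3, 49)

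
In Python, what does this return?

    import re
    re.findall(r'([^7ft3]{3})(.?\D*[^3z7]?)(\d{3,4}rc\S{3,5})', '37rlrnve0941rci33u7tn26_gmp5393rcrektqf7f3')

This matches exactly 3 of any character except [7ft3] (captured); then optionally any character, then zero or more of a non-digit, then optionally any character except [3z7] (captured); then 3 to 4 of a digit, then the literal 'rc', then 3 to 5 of a non-whitespace character (captured).
Multiple groups make `findall` return tuples — one 3-tuple for each match.

[('rlr', 'nve0', '941rci33u7'), ('n26', '_gmp5', '393rcrektq')]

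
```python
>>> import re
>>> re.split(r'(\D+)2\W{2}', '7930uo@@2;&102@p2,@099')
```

['7930', 'uo@@', '102', '@p', '099']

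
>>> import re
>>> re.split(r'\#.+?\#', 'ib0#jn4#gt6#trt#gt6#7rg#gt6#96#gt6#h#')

A non-greedy quantifier consumes as few characters as it can — just enough that the remainder of the pattern still matches from where it stops; whatever follows it matches normally.
Matches to split on: at [3:8] → '#jn4#'; at [11:16] → '#trt#'; at [19:24] → '#7rg#'; at [27:31] → '#96#'; at [34:37] → '#h#'.
`split` removes every match and returns the 6 fragments in between.

['ib0', 'gt6', 'gt6', 'gt6', 'gt6', '']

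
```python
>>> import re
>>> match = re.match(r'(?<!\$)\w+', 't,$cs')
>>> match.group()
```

't'

The negative lookaround is zero-width — it rules out positions where the adjacent text would match, without consuming anything.
`re.match` won't scan ahead — the pattern has to work from the very first character.
The match spans [0:1] → 't'.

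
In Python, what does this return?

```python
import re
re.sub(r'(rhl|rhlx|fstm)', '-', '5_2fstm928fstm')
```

Matches: at [3:7] → 'fstm'; at [10:14] → 'fstm'.
Every occurrence is swapped for '-'.

'5_2-928-'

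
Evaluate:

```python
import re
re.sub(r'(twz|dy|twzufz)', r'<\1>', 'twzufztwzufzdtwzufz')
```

`|` is ordered: at each position the engine commits to the first alternative that works.
The replacement refers to a captured group, so each match is rewritten using its own captured text.

'<twz>ufz<twz>ufzd<twz>ufz'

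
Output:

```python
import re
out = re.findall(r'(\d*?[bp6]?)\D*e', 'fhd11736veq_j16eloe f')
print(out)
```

['11736', '16']

Pattern: zero or more of a digit (lazy), then optionally one of [bp6] (captured); then zero or more of a non-digit, then the literal 'e'.
`findall` collects group 1 from each match (2 total).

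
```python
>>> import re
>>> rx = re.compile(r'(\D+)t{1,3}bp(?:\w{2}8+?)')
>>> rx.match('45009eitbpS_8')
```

Pattern: one or more of a non-digit (captured); then 1 to 3 of a literal 't', then the literal 'bp'; then exactly 2 of a word character, then one or more of a literal '8' (lazy) (non-capturing group).
`match` is anchored at position 0; if the pattern doesn't fit there, it returns None.
Here the string doesn't start with a match, so the call returns None.

None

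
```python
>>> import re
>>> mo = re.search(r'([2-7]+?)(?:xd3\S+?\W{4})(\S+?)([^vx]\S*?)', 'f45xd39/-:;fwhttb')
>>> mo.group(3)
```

'w'

The pattern matches one or more of a character in [2-7] (lazy) (captured); then the literal 'xd3', then one or more of a non-whitespace character (lazy), then exactly 4 of a non-word character (non-capturing group); then one or more of a non-whitespace character (lazy) (captured); then any character except [vx], then zero or more of a non-whitespace character (lazy) (captured).
The `?` after the quantifier makes it lazy — it takes as little as possible before letting the rest of the pattern try.
`re.search` scans for the first position where the pattern succeeds.
The match spans [1:13] → '45xd39/-:;fw'.
Captured: group 1 = '45', group 2 = 'f', group 3 = 'w'.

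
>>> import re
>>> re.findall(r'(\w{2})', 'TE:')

['TE']

Pattern: exactly 2 of a word character (captured).
Matches: at [0:2] match 'TE', group 1 = 'TE'.
With a single group, `findall` returns only what that group captured — 1 item.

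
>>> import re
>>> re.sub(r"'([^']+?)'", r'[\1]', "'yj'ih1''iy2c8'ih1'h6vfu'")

Matches: at [0:4] → "'yj'"; at [8:15] → "'iy2c8'"; at [18:25] → "'h6vfu'".
Each match is replaced using the text its own group 1 captured.

"[yj]ih1'[iy2c8]ih1[h6vfu]"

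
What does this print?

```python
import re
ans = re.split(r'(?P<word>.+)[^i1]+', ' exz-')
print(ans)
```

Because the pattern has a capturing group, `split` also inserts each captured text between the pieces.

['', ' exz', '']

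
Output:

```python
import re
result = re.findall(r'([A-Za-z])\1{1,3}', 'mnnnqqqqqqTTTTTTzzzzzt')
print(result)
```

['n', 'q', 'q', 'T', 'T', 'z']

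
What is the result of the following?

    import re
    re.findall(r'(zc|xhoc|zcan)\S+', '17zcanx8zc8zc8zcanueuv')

['zc']

`|` is ordered: at each position the engine commits to the first alternative that works.
One capturing group, so `findall` returns just the captured substring from the one match — 1 in all.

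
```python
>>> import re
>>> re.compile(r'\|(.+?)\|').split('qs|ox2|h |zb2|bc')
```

Lazy quantifiers expand one character at a time until the remainder of the pattern can match.
Because the pattern has a capturing group, `split` also inserts each captured text between the pieces.

['qs', 'ox2', 'h ', 'zb2', 'bc']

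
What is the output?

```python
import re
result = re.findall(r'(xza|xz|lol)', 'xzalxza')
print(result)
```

['xza', 'xza']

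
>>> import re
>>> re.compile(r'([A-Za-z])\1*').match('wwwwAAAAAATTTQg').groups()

('w',)

A backreference is literal: `\1` must see the identical characters the first group matched.
`re.match` only tries the pattern at the start of the string.
The match spans [0:4] → 'wwww'.
Captured: group 1 = 'w'.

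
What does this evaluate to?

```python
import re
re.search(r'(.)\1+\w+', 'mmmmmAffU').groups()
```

('m',)

A backreference is literal: `\1` must see the identical characters the first group matched.
`re.search` tries every starting position until one works.
The match spans [0:9] → 'mmmmmAffU'.
Captured: group 1 = 'm'.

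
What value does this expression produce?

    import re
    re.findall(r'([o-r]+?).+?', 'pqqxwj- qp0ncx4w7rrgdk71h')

['p', 'q', 'q', 'r']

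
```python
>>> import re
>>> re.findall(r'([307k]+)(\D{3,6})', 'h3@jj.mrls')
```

The pattern matches one or more of one of [307k] (captured); then 3 to 6 of a non-digit (captured).
Matches: at [1:8] match '3@jj.mr', groups = ('3', '@jj.mr').
2 groups means the one result is a tuple of 2 captured strings — 1 here.

[('3', '@jj.mr')]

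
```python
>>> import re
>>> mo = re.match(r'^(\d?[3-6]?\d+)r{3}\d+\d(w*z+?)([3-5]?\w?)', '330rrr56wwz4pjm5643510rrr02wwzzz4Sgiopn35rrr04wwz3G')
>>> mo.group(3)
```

This matches anchored at the start of the string; then optionally a digit, then optionally a character in [3-6], then one or more of a digit (captured); then exactly 3 of a literal 'r', then one or more of a digit, then a digit; then zero or more of a literal 'w', then one or more of a literal 'z' (lazy) (captured); then optionally a character in [3-5], then optionally a word character (captured).
`re.match` won't scan ahead — the pattern has to work from the very first character.
The match spans [0:13] → '330rrr56wwz4p'.
Captured: group 1 = '330', group 2 = 'wwz', group 3 = '4p'.

'4p'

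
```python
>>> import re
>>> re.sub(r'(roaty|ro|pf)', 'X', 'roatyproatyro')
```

'XpXX'

Alternation isn't longest-match — the leftmost alternative that fits at this position is chosen.
Matches: at [0:5] → 'roaty'; at [6:11] → 'roaty'; at [11:13] → 'ro'.
`sub` substitutes 'X' at each match site.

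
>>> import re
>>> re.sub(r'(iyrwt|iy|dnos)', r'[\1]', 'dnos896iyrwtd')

'[dnos]896[iyrwt]d'

Alternation isn't longest-match — the leftmost alternative that fits at this position is chosen.
Matches: at [0:4] → 'dnos'; at [7:12] → 'iyrwt'.
The replacement refers to a captured group, so each match is rewritten using its own captured text.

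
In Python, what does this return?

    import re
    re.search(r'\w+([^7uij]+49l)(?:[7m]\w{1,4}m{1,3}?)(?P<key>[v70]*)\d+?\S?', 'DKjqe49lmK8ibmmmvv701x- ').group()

'DKjqe49lmK8ibmmmvv701x'

The pattern matches one or more of a word character; then one or more of any character except [7uij], then the literal '49l' (captured); then one of [7m], then 1 to 4 of a word character, then 1 to 3 of the literal 'm' (lazy) (non-capturing group); then zero or more of one of [v70] (captured as 'key'); then one or more of a digit (lazy), then optionally a non-whitespace character.
`search` walks the string left to right and returns the first match it finds.
The match spans [0:22] → 'DKjqe49lmK8ibmmmvv701x'.
Captured: group 1 = 'e49l', group 2 = 'vv70'.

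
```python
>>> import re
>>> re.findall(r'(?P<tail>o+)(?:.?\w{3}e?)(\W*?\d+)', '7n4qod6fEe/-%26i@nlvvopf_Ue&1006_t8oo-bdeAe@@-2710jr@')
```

[('o', '/-%26'), ('o', '&1006')]

This matches one or more of a literal 'o' (captured as 'tail'); then optionally any character, then exactly 3 of a word character, then optionally the literal 'e' (non-capturing group); then zero or more of a non-word character (lazy), then one or more of a digit (captured).
Walking the string: at [4:15] match 'od6fEe/-%26', groups = ('o', '/-%26'); at [21:32] match 'opf_Ue&1006', groups = ('o', '&1006').
2 groups means each result is a tuple of 2 captured strings — 2 here.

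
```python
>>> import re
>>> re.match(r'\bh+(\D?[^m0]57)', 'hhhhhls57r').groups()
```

This matches a word boundary (`\b`, zero-width); then one or more of a literal 'h'; then optionally a non-digit, then any character except [m0], then the literal '57' (captured).
`re.match` won't scan ahead — the pattern has to work from the very first character.
The match spans [0:9] → 'hhhhhls57'.
Captured: group 1 = 'ls57'.

('ls57',)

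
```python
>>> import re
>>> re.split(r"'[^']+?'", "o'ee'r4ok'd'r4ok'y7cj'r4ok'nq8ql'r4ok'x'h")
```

Matches to split on: at [1:5] → "'ee'"; at [9:12] → "'d'"; at [16:22] → "'y7cj'"; at [26:33] → "'nq8ql'"; at [37:40] → "'x'".
`split` removes every match and returns the 6 fragments in between.

['o', 'r4ok', 'r4ok', 'r4ok', 'r4ok', 'h']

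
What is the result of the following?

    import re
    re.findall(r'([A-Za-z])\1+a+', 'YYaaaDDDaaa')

['Y', 'D']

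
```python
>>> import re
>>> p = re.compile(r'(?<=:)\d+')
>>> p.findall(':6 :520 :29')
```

['6', '520', '29']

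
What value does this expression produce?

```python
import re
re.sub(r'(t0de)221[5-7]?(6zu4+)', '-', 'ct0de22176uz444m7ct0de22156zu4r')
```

The pattern matches the literal 't0', then the literal 'de' (captured); then the literal '22', then the literal '1', then optionally a character in [5-7]; then the literal '6zu', then one or more of a literal '4' (captured).
Matches: at [18:30] → 't0de22156zu4'.
Every occurrence is swapped for '-'.

'ct0de22176uz444m7c-r'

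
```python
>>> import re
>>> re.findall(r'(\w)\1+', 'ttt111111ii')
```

['t', '1', 'i']

`\1` is not a pattern — it's the concrete string captured by group 1, re-applied verbatim.
`findall` collects group 1 from each match (3 total).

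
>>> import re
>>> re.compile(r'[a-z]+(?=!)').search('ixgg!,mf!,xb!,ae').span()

(0, 4)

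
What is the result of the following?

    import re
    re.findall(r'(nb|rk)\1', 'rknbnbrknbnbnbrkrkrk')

['nb', 'nb', 'rk']

`\1` has to match the exact text group 1 already captured.
Walking the string: at [2:6] match 'nbnb', group 1 = 'nb'; at [8:12] match 'nbnb', group 1 = 'nb'; at [14:18] match 'rkrk', group 1 = 'rk'.
Because there's exactly one group, `findall` drops the full match and keeps group 1 from each hit.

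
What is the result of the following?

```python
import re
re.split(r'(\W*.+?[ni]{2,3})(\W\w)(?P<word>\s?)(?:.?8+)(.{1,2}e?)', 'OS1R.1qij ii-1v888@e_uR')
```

['', 'OS1R.1qij ii', '-1', '', '@e', '_uR']

This matches zero or more of a non-word character, then one or more of any character (lazy), then 2 to 3 of one of [ni] (captured); then a non-word character, then a word character (captured); then optionally whitespace (captured as 'word'); then optionally any character, then one or more of a literal '8' (non-capturing group); then 1 to 2 of any character, then optionally the literal 'e' (captured).
Matches to split on: at [0:20] → 'OS1R.1qij ii-1v888@e'.
Because the pattern has a capturing group, `split` also inserts each captured text between the pieces.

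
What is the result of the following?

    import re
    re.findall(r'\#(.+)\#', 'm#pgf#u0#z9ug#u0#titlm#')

Scanning left to right: at [1:23] match '#pgf#u0#z9ug#u0#titlm#', group 1 = 'pgf#u0#z9ug#u0#titlm'.
`findall` collects group 1 from the one match (1 total).

['pgf#u0#z9ug#u0#titlm']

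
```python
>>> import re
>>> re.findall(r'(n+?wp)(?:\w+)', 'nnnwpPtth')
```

['nnnwp']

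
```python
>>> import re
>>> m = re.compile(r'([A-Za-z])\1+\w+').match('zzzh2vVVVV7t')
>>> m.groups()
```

`\1` is not a pattern — it's the concrete string captured by group 1, re-applied verbatim.
`re.match` only tries the pattern at the start of the string.
The match spans [0:12] → 'zzzh2vVVVV7t'.
Captured: group 1 = 'z'.

('z',)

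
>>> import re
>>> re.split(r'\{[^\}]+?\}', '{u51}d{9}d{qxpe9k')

['', 'd', 'd{qxpe9k']

Matches to split on: at [0:5] → '{u51}'; at [6:9] → '{9}'.
Each match becomes a cut point; 3 segments remain.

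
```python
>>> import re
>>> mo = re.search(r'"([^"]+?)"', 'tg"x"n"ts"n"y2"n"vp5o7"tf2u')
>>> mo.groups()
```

('x',)

`re.search` tries every starting position until one works.
The match spans [2:5] → '"x"'.
Captured: group 1 = 'x'.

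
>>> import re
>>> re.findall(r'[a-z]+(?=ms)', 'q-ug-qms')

The positive lookaround only admits positions where the adjacent text matches; those characters stay outside the span.
`findall` yields the raw match text (1 of them) because the pattern has no groups.

['q']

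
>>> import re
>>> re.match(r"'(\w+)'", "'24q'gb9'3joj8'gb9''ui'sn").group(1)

'24q'

`match` is anchored at position 0; if the pattern doesn't fit there, it returns None.
The match spans [0:5] → "'24q'".
Captured: group 1 = '24q'.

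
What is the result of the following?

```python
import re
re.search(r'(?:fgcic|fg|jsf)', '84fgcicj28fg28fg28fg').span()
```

Alternation isn't longest-match — the leftmost alternative that fits at this position is chosen.
`search` walks the string left to right and returns the first match it finds.
The match spans [2:7] → 'fgcic'.

(2, 7)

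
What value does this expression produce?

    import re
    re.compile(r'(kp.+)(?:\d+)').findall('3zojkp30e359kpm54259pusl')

This matches the literal 'kp', then one or more of any character (captured); then one or more of a digit (non-capturing group).
Walking the string: at [4:20] match 'kp30e359kpm54259', group 1 = 'kp30e359kpm5425'.
Because there's exactly one group, `findall` drops the full match and keeps group 1 from the one hit.

['kp30e359kpm5425']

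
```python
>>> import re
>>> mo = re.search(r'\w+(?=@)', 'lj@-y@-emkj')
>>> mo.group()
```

Lookahead/lookbehind check context without consuming it, so the matched span excludes the asserted characters.
`search` walks the string left to right and returns the first match it finds.
The match spans [0:2] → 'lj'.

'lj'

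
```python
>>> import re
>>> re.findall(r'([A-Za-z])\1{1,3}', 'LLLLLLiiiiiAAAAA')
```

The backreference `\1` re-matches whatever the first group consumed, character for character.
With a single group, `findall` returns only what that group captured — 4 items.

['L', 'L', 'i', 'A']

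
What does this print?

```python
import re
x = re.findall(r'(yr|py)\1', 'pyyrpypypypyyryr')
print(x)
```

['py', 'py', 'yr']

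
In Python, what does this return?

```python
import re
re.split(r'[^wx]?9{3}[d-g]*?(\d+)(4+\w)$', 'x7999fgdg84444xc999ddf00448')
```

['x7999fgdg84444x', '004', '48', '']

Pattern: optionally any character except [wx], then exactly 3 of the literal '9', then zero or more of a character in [d-g] (lazy); then one or more of a digit (captured); then one or more of a literal '4', then a word character (captured); then anchored at the end.
Matches to split on: at [15:27] → 'c999ddf00448'.
The group in the pattern means `split` returns the separators' captures alongside the pieces.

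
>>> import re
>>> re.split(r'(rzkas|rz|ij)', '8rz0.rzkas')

Alternation isn't longest-match — the leftmost alternative that fits at this position is chosen.
Matches to split on: at [1:3] → 'rz'; at [5:10] → 'rzkas'.
With a capturing group present, the delimiter's captured portion is kept in the result list.

['8', 'rz', '0.', 'rzkas', '']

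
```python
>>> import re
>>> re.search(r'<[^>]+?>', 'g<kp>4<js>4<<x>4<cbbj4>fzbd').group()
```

Unlike `match`, `search` isn't anchored — it looks for the pattern anywhere in the string.
The match spans [1:5] → '<kp>'.

'<kp>'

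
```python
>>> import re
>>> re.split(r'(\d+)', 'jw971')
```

['jw', '971', '']

This matches one or more of a digit (captured).
Because the pattern has a capturing group, `split` also inserts each captured text between the pieces.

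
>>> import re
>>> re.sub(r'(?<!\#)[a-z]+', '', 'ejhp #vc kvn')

The negative lookahead/lookbehind blocks any match where the forbidden context is present.
Matches: at [0:4] → 'ejhp'; at [7:8] → 'c'; at [9:12] → 'kvn'.
Every occurrence is swapped for ''.

' #v '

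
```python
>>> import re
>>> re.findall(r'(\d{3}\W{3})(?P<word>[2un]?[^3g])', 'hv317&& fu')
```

The pattern matches exactly 3 of a digit, then exactly 3 of a non-word character (captured); then optionally one of [2un], then any character except [3g] (captured as 'word').
With 2 capturing groups, `findall` returns a 2-tuple per match.

[('317&& ', 'f')]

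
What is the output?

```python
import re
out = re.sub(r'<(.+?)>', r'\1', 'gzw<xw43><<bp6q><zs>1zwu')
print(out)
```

gzwxw43<bp6qzs1zwu

A non-greedy quantifier consumes as few characters as it can — just enough that the remainder of the pattern still matches from where it stops; whatever follows it matches normally.
The replacement refers to a captured group, so each match is rewritten using its own captured text.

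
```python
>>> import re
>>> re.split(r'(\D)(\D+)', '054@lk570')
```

['054', '@', 'lk', '570']

`re.split` interleaves the captured-group text with the surrounding fragments.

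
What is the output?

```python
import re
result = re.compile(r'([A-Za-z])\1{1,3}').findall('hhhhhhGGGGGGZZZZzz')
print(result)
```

`\1` is not a pattern — it's the concrete string captured by group 1, re-applied verbatim.
Scanning left to right: at [0:4] match 'hhhh', group 1 = 'h'; at [4:6] match 'hh', group 1 = 'h'; at [6:10] match 'GGGG', group 1 = 'G'; at [10:12] match 'GG', group 1 = 'G'; at [12:16] match 'ZZZZ', group 1 = 'Z'; ….
With a single group, `findall` returns only what that group captured — 6 items.

['h', 'h', 'G', 'G', 'Z', 'z']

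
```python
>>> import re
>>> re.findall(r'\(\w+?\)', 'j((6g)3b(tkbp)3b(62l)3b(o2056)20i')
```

['(6g)', '(tkbp)', '(62l)', '(o2056)']

Matches: at [2:6] → '(6g)'; at [8:14] → '(tkbp)'; at [16:21] → '(62l)'; at [23:30] → '(o2056)'.
No capturing groups, so `findall` returns the 4 full match strings.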